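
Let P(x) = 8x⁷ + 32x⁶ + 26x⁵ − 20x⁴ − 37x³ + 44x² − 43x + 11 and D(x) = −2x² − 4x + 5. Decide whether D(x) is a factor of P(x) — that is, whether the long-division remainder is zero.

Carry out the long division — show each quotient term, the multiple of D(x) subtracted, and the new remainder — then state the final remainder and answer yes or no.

Step 1: lead(8x⁷ + 32x⁶ + 26x⁵ − 20x⁴ − 37x³ + 44x² − 43x + 11) ÷ lead(D) = 8x⁷ ÷ −2x² = −4x⁵. Subtract (−4x⁵)·D = 8x⁷ + 16x⁶ − 20x⁵. Remainder: 16x⁶ + 46x⁵ − 20x⁴ − 37x³ + 44x² − 43x + 11.
Step 2: lead(16x⁶ + 46x⁵ − 20x⁴ − 37x³ + 44x² − 43x + 11) ÷ lead(D) = 16x⁶ ÷ −2x² = −8x⁴. Subtract (−8x⁴)·D = 16x⁶ + 32x⁵ − 40x⁴. Remainder: 14x⁵ + 20x⁴ − 37x³ + 44x² − 43x + 11.
Step 3: lead(14x⁵ + 20x⁴ − 37x³ + 44x² − 43x + 11) ÷ lead(D) = 14x⁵ ÷ −2x² = −7x³. Subtract (−7x³)·D = 14x⁵ + 28x⁴ − 35x³. Remainder: −8x⁴ − 2x³ + 44x² − 43x + 11.
Step 4: lead(−8x⁴ − 2x³ + 44x² − 43x + 11) ÷ lead(D) = −8x⁴ ÷ −2x² = 4x². Subtract (4x²)·D = −8x⁴ − 16x³ + 20x². Remainder: 14x³ + 24x² − 43x + 11.
Step 5: lead(14x³ + 24x² − 43x + 11) ÷ lead(D) = 14x³ ÷ −2x² = −7x. Subtract (−7x)·D = 14x³ + 28x² − 35x. Remainder: −4x² − 8x + 11.
Step 6: lead(−4x² − 8x + 11) ÷ lead(D) = −4x² ÷ −2x² = 2. Subtract (2)·D = −4x² − 8x + 10. Remainder: 1.

R(x) = 1, so D(x) is not a factor of P(x). no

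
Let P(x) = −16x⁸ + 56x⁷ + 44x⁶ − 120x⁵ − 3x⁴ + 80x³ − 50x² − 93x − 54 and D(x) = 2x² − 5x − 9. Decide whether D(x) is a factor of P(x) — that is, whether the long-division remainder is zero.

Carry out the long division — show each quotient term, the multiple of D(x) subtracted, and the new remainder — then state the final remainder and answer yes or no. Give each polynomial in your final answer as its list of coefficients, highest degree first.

R = [0], so D(x) is a factor of P(x). yes

Step 1: lead(−16x⁸ + 56x⁷ + 44x⁶ − 120x⁵ − 3x⁴ + 80x³ − 50x² − 93x − 54) ÷ lead(D) = −16x⁸ ÷ 2x² = −8x⁶. Subtract (−8x⁶)·D = −16x⁸ + 40x⁷ + 72x⁶. Remainder: 16x⁷ − 28x⁶ − 120x⁵ − 3x⁴ + 80x³ − 50x² − 93x − 54.
Step 2: lead(16x⁷ − 28x⁶ − 120x⁵ − 3x⁴ + 80x³ − 50x² − 93x − 54) ÷ lead(D) = 16x⁷ ÷ 2x² = 8x⁵. Subtract (8x⁵)·D = 16x⁷ − 40x⁶ − 72x⁵. Remainder: 12x⁶ − 48x⁵ − 3x⁴ + 80x³ − 50x² − 93x − 54.
Step 3: lead(12x⁶ − 48x⁵ − 3x⁴ + 80x³ − 50x² − 93x − 54) ÷ lead(D) = 12x⁶ ÷ 2x² = 6x⁴. Subtract (6x⁴)·D = 12x⁶ − 30x⁵ − 54x⁴. Remainder: −18x⁵ + 51x⁴ + 80x³ − 50x² − 93x − 54.
Step 4: lead(−18x⁵ + 51x⁴ + 80x³ − 50x² − 93x − 54) ÷ lead(D) = −18x⁵ ÷ 2x² = −9x³. Subtract (−9x³)·D = −18x⁵ + 45x⁴ + 81x³. Remainder: 6x⁴ − x³ − 50x² − 93x − 54.
Step 5: lead(6x⁴ − x³ − 50x² − 93x − 54) ÷ lead(D) = 6x⁴ ÷ 2x² = 3x². Subtract (3x²)·D = 6x⁴ − 15x³ − 27x². Remainder: 14x³ − 23x² − 93x − 54.
Step 6: lead(14x³ − 23x² − 93x − 54) ÷ lead(D) = 14x³ ÷ 2x² = 7x. Subtract (7x)·D = 14x³ − 35x² − 63x. Remainder: 12x² − 30x − 54.
Step 7: lead(12x² − 30x − 54) ÷ lead(D) = 12x² ÷ 2x² = 6. Subtract (6)·D = 12x² − 30x − 54. Remainder: 0.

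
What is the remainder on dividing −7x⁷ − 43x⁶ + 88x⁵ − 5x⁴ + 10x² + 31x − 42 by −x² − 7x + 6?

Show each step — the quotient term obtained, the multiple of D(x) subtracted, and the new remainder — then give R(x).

Step 1: lead(−7x⁷ − 43x⁶ + 88x⁵ − 5x⁴ + 10x² + 31x − 42) ÷ lead(D) = −7x⁷ ÷ −x² = 7x⁵. Subtract (7x⁵)·D = −7x⁷ − 49x⁶ + 42x⁵. Remainder: 6x⁶ + 46x⁵ − 5x⁴ + 10x² + 31x − 42.
Step 2: lead(6x⁶ + 46x⁵ − 5x⁴ + 10x² + 31x − 42) ÷ lead(D) = 6x⁶ ÷ −x² = −6x⁴. Subtract (−6x⁴)·D = 6x⁶ + 42x⁵ − 36x⁴. Remainder: 4x⁵ + 31x⁴ + 10x² + 31x − 42.
Step 3: lead(4x⁵ + 31x⁴ + 10x² + 31x − 42) ÷ lead(D) = 4x⁵ ÷ −x² = −4x³. Subtract (−4x³)·D = 4x⁵ + 28x⁴ − 24x³. Remainder: 3x⁴ + 24x³ + 10x² + 31x − 42.
Step 4: lead(3x⁴ + 24x³ + 10x² + 31x − 42) ÷ lead(D) = 3x⁴ ÷ −x² = −3x². Subtract (−3x²)·D = 3x⁴ + 21x³ − 18x². Remainder: 3x³ + 28x² + 31x − 42.
Step 5: lead(3x³ + 28x² + 31x − 42) ÷ lead(D) = 3x³ ÷ −x² = −3x. Subtract (−3x)·D = 3x³ + 21x² − 18x. Remainder: 7x² + 49x − 42.
Step 6: lead(7x² + 49x − 42) ÷ lead(D) = 7x² ÷ −x² = −7. Subtract (−7)·D = 7x² + 49x − 42. Remainder: 0.

R(x) = 0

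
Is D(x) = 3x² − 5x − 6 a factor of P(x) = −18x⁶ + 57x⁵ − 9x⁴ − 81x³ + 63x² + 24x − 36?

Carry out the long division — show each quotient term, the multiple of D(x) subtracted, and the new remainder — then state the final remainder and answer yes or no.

Step 1: lead(−18x⁶ + 57x⁵ − 9x⁴ − 81x³ + 63x² + 24x − 36) ÷ lead(D) = −18x⁶ ÷ 3x² = −6x⁴. Subtract (−6x⁴)·D = −18x⁶ + 30x⁵ + 36x⁴. Remainder: 27x⁵ − 45x⁴ − 81x³ + 63x² + 24x − 36.
Step 2: lead(27x⁵ − 45x⁴ − 81x³ + 63x² + 24x − 36) ÷ lead(D) = 27x⁵ ÷ 3x² = 9x³. Subtract (9x³)·D = 27x⁵ − 45x⁴ − 54x³. Remainder: −27x³ + 63x² + 24x − 36.
Step 3: lead(−27x³ + 63x² + 24x − 36) ÷ lead(D) = −27x³ ÷ 3x² = −9x. Subtract (−9x)·D = −27x³ + 45x² + 54x. Remainder: 18x² − 30x − 36.
Step 4: lead(18x² − 30x − 36) ÷ lead(D) = 18x² ÷ 3x² = 6. Subtract (6)·D = 18x² − 30x − 36. Remainder: 0.

R(x) = 0, so D(x) is a factor of P(x). yes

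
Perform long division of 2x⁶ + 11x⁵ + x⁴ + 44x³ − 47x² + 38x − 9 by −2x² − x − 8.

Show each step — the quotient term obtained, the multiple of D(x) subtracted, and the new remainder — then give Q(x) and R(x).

Step 1: lead(2x⁶ + 11x⁵ + x⁴ + 44x³ − 47x² + 38x − 9) ÷ lead(D) = 2x⁶ ÷ −2x² = −x⁴. Subtract (−x⁴)·D = 2x⁶ + x⁵ + 8x⁴. Remainder: 10x⁵ − 7x⁴ + 44x³ − 47x² + 38x − 9.
Step 2: lead(10x⁵ − 7x⁴ + 44x³ − 47x² + 38x − 9) ÷ lead(D) = 10x⁵ ÷ −2x² = −5x³. Subtract (−5x³)·D = 10x⁵ + 5x⁴ + 40x³. Remainder: −12x⁴ + 4x³ − 47x² + 38x − 9.
Step 3: lead(−12x⁴ + 4x³ − 47x² + 38x − 9) ÷ lead(D) = −12x⁴ ÷ −2x² = 6x². Subtract (6x²)·D = −12x⁴ − 6x³ − 48x². Remainder: 10x³ + x² + 38x − 9.
Step 4: lead(10x³ + x² + 38x − 9) ÷ lead(D) = 10x³ ÷ −2x² = −5x. Subtract (−5x)·D = 10x³ + 5x² + 40x. Remainder: −4x² − 2x − 9.
Step 5: lead(−4x² − 2x − 9) ÷ lead(D) = −4x² ÷ −2x² = 2. Subtract (2)·D = −4x² − 2x − 16. Remainder: 7.

Q(x) = −x⁴ − 5x³ + 6x² − 5x + 2; R(x) = 7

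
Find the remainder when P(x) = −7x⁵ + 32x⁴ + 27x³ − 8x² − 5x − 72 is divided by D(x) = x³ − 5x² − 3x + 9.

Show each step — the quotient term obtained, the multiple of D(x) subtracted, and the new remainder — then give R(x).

R(x) = x² − 5x + 9

Step 1: lead(−7x⁵ + 32x⁴ + 27x³ − 8x² − 5x − 72) ÷ lead(D) = −7x⁵ ÷ x³ = −7x². Subtract (−7x²)·D = −7x⁵ + 35x⁴ + 21x³ − 63x². Remainder: −3x⁴ + 6x³ + 55x² − 5x − 72.
Step 2: lead(−3x⁴ + 6x³ + 55x² − 5x − 72) ÷ lead(D) = −3x⁴ ÷ x³ = −3x. Subtract (−3x)·D = −3x⁴ + 15x³ + 9x² − 27x. Remainder: −9x³ + 46x² + 22x − 72.
Step 3: lead(−9x³ + 46x² + 22x − 72) ÷ lead(D) = −9x³ ÷ x³ = −9. Subtract (−9)·D = −9x³ + 45x² + 27x − 81. Remainder: x² − 5x + 9.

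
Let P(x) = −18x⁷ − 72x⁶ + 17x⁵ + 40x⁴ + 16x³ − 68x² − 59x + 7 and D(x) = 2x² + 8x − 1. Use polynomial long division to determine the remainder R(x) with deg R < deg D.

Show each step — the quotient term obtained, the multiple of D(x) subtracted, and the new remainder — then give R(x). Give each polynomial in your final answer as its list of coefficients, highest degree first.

Step 1: lead(−18x⁷ − 72x⁶ + 17x⁵ + 40x⁴ + 16x³ − 68x² − 59x + 7) ÷ lead(D) = −18x⁷ ÷ 2x² = −9x⁵. Subtract (−9x⁵)·D = −18x⁷ − 72x⁶ + 9x⁵. Remainder: 8x⁵ + 40x⁴ + 16x³ − 68x² − 59x + 7.
Step 2: lead(8x⁵ + 40x⁴ + 16x³ − 68x² − 59x + 7) ÷ lead(D) = 8x⁵ ÷ 2x² = 4x³. Subtract (4x³)·D = 8x⁵ + 32x⁴ − 4x³. Remainder: 8x⁴ + 20x³ − 68x² − 59x + 7.
Step 3: lead(8x⁴ + 20x³ − 68x² − 59x + 7) ÷ lead(D) = 8x⁴ ÷ 2x² = 4x². Subtract (4x²)·D = 8x⁴ + 32x³ − 4x². Remainder: −12x³ − 64x² − 59x + 7.
Step 4: lead(−12x³ − 64x² − 59x + 7) ÷ lead(D) = −12x³ ÷ 2x² = −6x. Subtract (−6x)·D = −12x³ − 48x² + 6x. Remainder: −16x² − 65x + 7.
Step 5: lead(−16x² − 65x + 7) ÷ lead(D) = −16x² ÷ 2x² = −8. Subtract (−8)·D = −16x² − 64x + 8. Remainder: −x − 1.

R = [-1, -1]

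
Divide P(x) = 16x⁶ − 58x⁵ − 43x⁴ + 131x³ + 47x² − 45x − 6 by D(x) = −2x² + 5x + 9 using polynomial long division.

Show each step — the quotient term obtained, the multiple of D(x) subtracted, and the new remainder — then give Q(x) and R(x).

Step 1: lead(16x⁶ − 58x⁵ − 43x⁴ + 131x³ + 47x² − 45x − 6) ÷ lead(D) = 16x⁶ ÷ −2x² = −8x⁴. Subtract (−8x⁴)·D = 16x⁶ − 40x⁵ − 72x⁴. Remainder: −18x⁵ + 29x⁴ + 131x³ + 47x² − 45x − 6.
Step 2: lead(−18x⁵ + 29x⁴ + 131x³ + 47x² − 45x − 6) ÷ lead(D) = −18x⁵ ÷ −2x² = 9x³. Subtract (9x³)·D = −18x⁵ + 45x⁴ + 81x³. Remainder: −16x⁴ + 50x³ + 47x² − 45x − 6.
Step 3: lead(−16x⁴ + 50x³ + 47x² − 45x − 6) ÷ lead(D) = −16x⁴ ÷ −2x² = 8x². Subtract (8x²)·D = −16x⁴ + 40x³ + 72x². Remainder: 10x³ − 25x² − 45x − 6.
Step 4: lead(10x³ − 25x² − 45x − 6) ÷ lead(D) = 10x³ ÷ −2x² = −5x. Subtract (−5x)·D = 10x³ − 25x² − 45x. Remainder: −6.

Q(x) = −8x⁴ + 9x³ + 8x² − 5x; R(x) = −6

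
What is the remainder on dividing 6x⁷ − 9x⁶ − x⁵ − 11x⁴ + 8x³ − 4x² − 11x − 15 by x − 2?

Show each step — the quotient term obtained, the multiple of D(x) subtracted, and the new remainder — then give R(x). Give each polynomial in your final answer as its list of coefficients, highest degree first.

R = [-5]

Step 1: lead(6x⁷ − 9x⁶ − x⁵ − 11x⁴ + 8x³ − 4x² − 11x − 15) ÷ lead(D) = 6x⁷ ÷ x = 6x⁶. Subtract (6x⁶)·D = 6x⁷ − 12x⁶. Remainder: 3x⁶ − x⁵ − 11x⁴ + 8x³ − 4x² − 11x − 15.
Step 2: lead(3x⁶ − x⁵ − 11x⁴ + 8x³ − 4x² − 11x − 15) ÷ lead(D) = 3x⁶ ÷ x = 3x⁵. Subtract (3x⁵)·D = 3x⁶ − 6x⁵. Remainder: 5x⁵ − 11x⁴ + 8x³ − 4x² − 11x − 15.
Step 3: lead(5x⁵ − 11x⁴ + 8x³ − 4x² − 11x − 15) ÷ lead(D) = 5x⁵ ÷ x = 5x⁴. Subtract (5x⁴)·D = 5x⁵ − 10x⁴. Remainder: −x⁴ + 8x³ − 4x² − 11x − 15.
Step 4: lead(−x⁴ + 8x³ − 4x² − 11x − 15) ÷ lead(D) = −x⁴ ÷ x = −x³. Subtract (−x³)·D = −x⁴ + 2x³. Remainder: 6x³ − 4x² − 11x − 15.
Step 5: lead(6x³ − 4x² − 11x − 15) ÷ lead(D) = 6x³ ÷ x = 6x². Subtract (6x²)·D = 6x³ − 12x². Remainder: 8x² − 11x − 15.
Step 6: lead(8x² − 11x − 15) ÷ lead(D) = 8x² ÷ x = 8x. Subtract (8x)·D = 8x² − 16x. Remainder: 5x − 15.
Step 7: lead(5x − 15) ÷ lead(D) = 5x ÷ x = 5. Subtract (5)·D = 5x − 10. Remainder: −5.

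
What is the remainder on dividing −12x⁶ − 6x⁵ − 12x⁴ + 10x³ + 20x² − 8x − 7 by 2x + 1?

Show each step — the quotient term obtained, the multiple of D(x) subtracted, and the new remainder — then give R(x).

Step 1: lead(−12x⁶ − 6x⁵ − 12x⁴ + 10x³ + 20x² − 8x − 7) ÷ lead(D) = −12x⁶ ÷ 2x = −6x⁵. Subtract (−6x⁵)·D = −12x⁶ − 6x⁵. Remainder: −12x⁴ + 10x³ + 20x² − 8x − 7.
Step 2: lead(−12x⁴ + 10x³ + 20x² − 8x − 7) ÷ lead(D) = −12x⁴ ÷ 2x = −6x³. Subtract (−6x³)·D = −12x⁴ − 6x³. Remainder: 16x³ + 20x² − 8x − 7.
Step 3: lead(16x³ + 20x² − 8x − 7) ÷ lead(D) = 16x³ ÷ 2x = 8x². Subtract (8x²)·D = 16x³ + 8x². Remainder: 12x² − 8x − 7.
Step 4: lead(12x² − 8x − 7) ÷ lead(D) = 12x² ÷ 2x = 6x. Subtract (6x)·D = 12x² + 6x. Remainder: −14x − 7.
Step 5: lead(−14x − 7) ÷ lead(D) = −14x ÷ 2x = −7. Subtract (−7)·D = −14x − 7. Remainder: 0.

R(x) = 0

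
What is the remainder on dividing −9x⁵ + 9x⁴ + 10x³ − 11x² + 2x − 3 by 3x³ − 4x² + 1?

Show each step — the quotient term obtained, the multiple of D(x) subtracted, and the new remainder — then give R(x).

R(x) = 3x − 5

Step 1: lead(−9x⁵ + 9x⁴ + 10x³ − 11x² + 2x − 3) ÷ lead(D) = −9x⁵ ÷ 3x³ = −3x². Subtract (−3x²)·D = −9x⁵ + 12x⁴ − 3x². Remainder: −3x⁴ + 10x³ − 8x² + 2x − 3.
Step 2: lead(−3x⁴ + 10x³ − 8x² + 2x − 3) ÷ lead(D) = −3x⁴ ÷ 3x³ = −x. Subtract (−x)·D = −3x⁴ + 4x³ − x. Remainder: 6x³ − 8x² + 3x − 3.
Step 3: lead(6x³ − 8x² + 3x − 3) ÷ lead(D) = 6x³ ÷ 3x³ = 2. Subtract (2)·D = 6x³ − 8x² + 2. Remainder: 3x − 5.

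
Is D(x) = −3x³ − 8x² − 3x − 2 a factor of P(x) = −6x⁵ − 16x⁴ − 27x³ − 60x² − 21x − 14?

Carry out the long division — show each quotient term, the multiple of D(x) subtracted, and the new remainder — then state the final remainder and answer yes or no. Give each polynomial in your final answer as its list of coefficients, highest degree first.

Step 1: lead(−6x⁵ − 16x⁴ − 27x³ − 60x² − 21x − 14) ÷ lead(D) = −6x⁵ ÷ −3x³ = 2x². Subtract (2x²)·D = −6x⁵ − 16x⁴ − 6x³ − 4x². Remainder: −21x³ − 56x² − 21x − 14.
Step 2: lead(−21x³ − 56x² − 21x − 14) ÷ lead(D) = −21x³ ÷ −3x³ = 7. Subtract (7)·D = −21x³ − 56x² − 21x − 14. Remainder: 0.

R = [0], so D(x) is a factor of P(x). yes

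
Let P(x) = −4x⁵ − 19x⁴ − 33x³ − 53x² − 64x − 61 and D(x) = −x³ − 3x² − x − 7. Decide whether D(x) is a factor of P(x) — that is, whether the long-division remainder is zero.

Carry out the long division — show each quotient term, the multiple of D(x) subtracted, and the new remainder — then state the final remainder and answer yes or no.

Step 1: lead(−4x⁵ − 19x⁴ − 33x³ − 53x² − 64x − 61) ÷ lead(D) = −4x⁵ ÷ −x³ = 4x². Subtract (4x²)·D = −4x⁵ − 12x⁴ − 4x³ − 28x². Remainder: −7x⁴ − 29x³ − 25x² − 64x − 61.
Step 2: lead(−7x⁴ − 29x³ − 25x² − 64x − 61) ÷ lead(D) = −7x⁴ ÷ −x³ = 7x. Subtract (7x)·D = −7x⁴ − 21x³ − 7x² − 49x. Remainder: −8x³ − 18x² − 15x − 61.
Step 3: lead(−8x³ − 18x² − 15x − 61) ÷ lead(D) = −8x³ ÷ −x³ = 8. Subtract (8)·D = −8x³ − 24x² − 8x − 56. Remainder: 6x² − 7x − 5.

R(x) = 6x² − 7x − 5, so D(x) is not a factor of P(x). no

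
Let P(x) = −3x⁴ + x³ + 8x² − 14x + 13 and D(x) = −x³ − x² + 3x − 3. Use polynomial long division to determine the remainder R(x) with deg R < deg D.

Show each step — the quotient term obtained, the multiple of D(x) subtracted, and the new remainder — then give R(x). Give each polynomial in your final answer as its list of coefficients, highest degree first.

Step 1: lead(−3x⁴ + x³ + 8x² − 14x + 13) ÷ lead(D) = −3x⁴ ÷ −x³ = 3x. Subtract (3x)·D = −3x⁴ − 3x³ + 9x² − 9x. Remainder: 4x³ − x² − 5x + 13.
Step 2: lead(4x³ − x² − 5x + 13) ÷ lead(D) = 4x³ ÷ −x³ = −4. Subtract (−4)·D = 4x³ + 4x² − 12x + 12. Remainder: −5x² + 7x + 1.

R = [-5, 7, 1]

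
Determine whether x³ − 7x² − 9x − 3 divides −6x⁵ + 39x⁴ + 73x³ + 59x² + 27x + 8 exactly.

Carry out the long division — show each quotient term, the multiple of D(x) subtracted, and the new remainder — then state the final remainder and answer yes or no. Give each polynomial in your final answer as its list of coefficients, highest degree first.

Step 1: lead(−6x⁵ + 39x⁴ + 73x³ + 59x² + 27x + 8) ÷ lead(D) = −6x⁵ ÷ x³ = −6x². Subtract (−6x²)·D = −6x⁵ + 42x⁴ + 54x³ + 18x². Remainder: −3x⁴ + 19x³ + 41x² + 27x + 8.
Step 2: lead(−3x⁴ + 19x³ + 41x² + 27x + 8) ÷ lead(D) = −3x⁴ ÷ x³ = −3x. Subtract (−3x)·D = −3x⁴ + 21x³ + 27x² + 9x. Remainder: −2x³ + 14x² + 18x + 8.
Step 3: lead(−2x³ + 14x² + 18x + 8) ÷ lead(D) = −2x³ ÷ x³ = −2. Subtract (−2)·D = −2x³ + 14x² + 18x + 6. Remainder: 2.

R = [2], so D(x) is not a factor of P(x). no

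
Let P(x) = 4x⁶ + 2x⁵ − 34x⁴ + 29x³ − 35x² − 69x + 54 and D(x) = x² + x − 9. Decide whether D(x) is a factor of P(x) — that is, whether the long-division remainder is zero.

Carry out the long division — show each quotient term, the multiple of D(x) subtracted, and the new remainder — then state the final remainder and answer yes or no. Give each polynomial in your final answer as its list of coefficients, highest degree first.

R = [0], so D(x) is a factor of P(x). yes

Step 1: lead(4x⁶ + 2x⁵ − 34x⁴ + 29x³ − 35x² − 69x + 54) ÷ lead(D) = 4x⁶ ÷ x² = 4x⁴. Subtract (4x⁴)·D = 4x⁶ + 4x⁵ − 36x⁴. Remainder: −2x⁵ + 2x⁴ + 29x³ − 35x² − 69x + 54.
Step 2: lead(−2x⁵ + 2x⁴ + 29x³ − 35x² − 69x + 54) ÷ lead(D) = −2x⁵ ÷ x² = −2x³. Subtract (−2x³)·D = −2x⁵ − 2x⁴ + 18x³. Remainder: 4x⁴ + 11x³ − 35x² − 69x + 54.
Step 3: lead(4x⁴ + 11x³ − 35x² − 69x + 54) ÷ lead(D) = 4x⁴ ÷ x² = 4x². Subtract (4x²)·D = 4x⁴ + 4x³ − 36x². Remainder: 7x³ + x² − 69x + 54.
Step 4: lead(7x³ + x² − 69x + 54) ÷ lead(D) = 7x³ ÷ x² = 7x. Subtract (7x)·D = 7x³ + 7x² − 63x. Remainder: −6x² − 6x + 54.
Step 5: lead(−6x² − 6x + 54) ÷ lead(D) = −6x² ÷ x² = −6. Subtract (−6)·D = −6x² − 6x + 54. Remainder: 0.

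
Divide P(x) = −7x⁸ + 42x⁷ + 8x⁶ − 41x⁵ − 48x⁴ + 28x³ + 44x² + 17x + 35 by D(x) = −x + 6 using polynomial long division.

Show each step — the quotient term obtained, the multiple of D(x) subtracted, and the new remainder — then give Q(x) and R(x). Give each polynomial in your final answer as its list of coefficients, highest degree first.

Q = [7, 0, -8, -7, 6, 8, 4, 7]; R = [-7]

Step 1: lead(−7x⁸ + 42x⁷ + 8x⁶ − 41x⁵ − 48x⁴ + 28x³ + 44x² + 17x + 35) ÷ lead(D) = −7x⁸ ÷ −x = 7x⁷. Subtract (7x⁷)·D = −7x⁸ + 42x⁷. Remainder: 8x⁶ − 41x⁵ − 48x⁴ + 28x³ + 44x² + 17x + 35.
Step 2: lead(8x⁶ − 41x⁵ − 48x⁴ + 28x³ + 44x² + 17x + 35) ÷ lead(D) = 8x⁶ ÷ −x = −8x⁵. Subtract (−8x⁵)·D = 8x⁶ − 48x⁵. Remainder: 7x⁵ − 48x⁴ + 28x³ + 44x² + 17x + 35.
Step 3: lead(7x⁵ − 48x⁴ + 28x³ + 44x² + 17x + 35) ÷ lead(D) = 7x⁵ ÷ −x = −7x⁴. Subtract (−7x⁴)·D = 7x⁵ − 42x⁴. Remainder: −6x⁴ + 28x³ + 44x² + 17x + 35.
Step 4: lead(−6x⁴ + 28x³ + 44x² + 17x + 35) ÷ lead(D) = −6x⁴ ÷ −x = 6x³. Subtract (6x³)·D = −6x⁴ + 36x³. Remainder: −8x³ + 44x² + 17x + 35.
Step 5: lead(−8x³ + 44x² + 17x + 35) ÷ lead(D) = −8x³ ÷ −x = 8x². Subtract (8x²)·D = −8x³ + 48x². Remainder: −4x² + 17x + 35.
Step 6: lead(−4x² + 17x + 35) ÷ lead(D) = −4x² ÷ −x = 4x. Subtract (4x)·D = −4x² + 24x. Remainder: −7x + 35.
Step 7: lead(−7x + 35) ÷ lead(D) = −7x ÷ −x = 7. Subtract (7)·D = −7x + 42. Remainder: −7.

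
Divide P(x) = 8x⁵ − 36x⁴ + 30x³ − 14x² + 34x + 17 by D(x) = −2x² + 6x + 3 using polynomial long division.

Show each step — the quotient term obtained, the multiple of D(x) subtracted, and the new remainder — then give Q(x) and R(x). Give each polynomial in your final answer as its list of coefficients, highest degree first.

Q = [-4, 6, -3, 7]; R = [1, -4]

Step 1: lead(8x⁵ − 36x⁴ + 30x³ − 14x² + 34x + 17) ÷ lead(D) = 8x⁵ ÷ −2x² = −4x³. Subtract (−4x³)·D = 8x⁵ − 24x⁴ − 12x³. Remainder: −12x⁴ + 42x³ − 14x² + 34x + 17.
Step 2: lead(−12x⁴ + 42x³ − 14x² + 34x + 17) ÷ lead(D) = −12x⁴ ÷ −2x² = 6x². Subtract (6x²)·D = −12x⁴ + 36x³ + 18x². Remainder: 6x³ − 32x² + 34x + 17.
Step 3: lead(6x³ − 32x² + 34x + 17) ÷ lead(D) = 6x³ ÷ −2x² = −3x. Subtract (−3x)·D = 6x³ − 18x² − 9x. Remainder: −14x² + 43x + 17.
Step 4: lead(−14x² + 43x + 17) ÷ lead(D) = −14x² ÷ −2x² = 7. Subtract (7)·D = −14x² + 42x + 21. Remainder: x − 4.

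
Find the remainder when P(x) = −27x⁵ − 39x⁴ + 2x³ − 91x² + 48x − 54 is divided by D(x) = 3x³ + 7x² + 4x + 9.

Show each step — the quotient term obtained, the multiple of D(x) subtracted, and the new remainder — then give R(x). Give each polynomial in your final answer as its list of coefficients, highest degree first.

Step 1: lead(−27x⁵ − 39x⁴ + 2x³ − 91x² + 48x − 54) ÷ lead(D) = −27x⁵ ÷ 3x³ = −9x². Subtract (−9x²)·D = −27x⁵ − 63x⁴ − 36x³ − 81x². Remainder: 24x⁴ + 38x³ − 10x² + 48x − 54.
Step 2: lead(24x⁴ + 38x³ − 10x² + 48x − 54) ÷ lead(D) = 24x⁴ ÷ 3x³ = 8x. Subtract (8x)·D = 24x⁴ + 56x³ + 32x² + 72x. Remainder: −18x³ − 42x² − 24x − 54.
Step 3: lead(−18x³ − 42x² − 24x − 54) ÷ lead(D) = −18x³ ÷ 3x³ = −6. Subtract (−6)·D = −18x³ − 42x² − 24x − 54. Remainder: 0.

R = [0]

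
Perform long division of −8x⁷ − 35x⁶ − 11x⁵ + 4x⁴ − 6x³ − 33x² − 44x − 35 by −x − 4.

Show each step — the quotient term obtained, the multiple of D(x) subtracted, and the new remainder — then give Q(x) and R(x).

Step 1: lead(−8x⁷ − 35x⁶ − 11x⁵ + 4x⁴ − 6x³ − 33x² − 44x − 35) ÷ lead(D) = −8x⁷ ÷ −x = 8x⁶. Subtract (8x⁶)·D = −8x⁷ − 32x⁶. Remainder: −3x⁶ − 11x⁵ + 4x⁴ − 6x³ − 33x² − 44x − 35.
Step 2: lead(−3x⁶ − 11x⁵ + 4x⁴ − 6x³ − 33x² − 44x − 35) ÷ lead(D) = −3x⁶ ÷ −x = 3x⁵. Subtract (3x⁵)·D = −3x⁶ − 12x⁵. Remainder: x⁵ + 4x⁴ − 6x³ − 33x² − 44x − 35.
Step 3: lead(x⁵ + 4x⁴ − 6x³ − 33x² − 44x − 35) ÷ lead(D) = x⁵ ÷ −x = −x⁴. Subtract (−x⁴)·D = x⁵ + 4x⁴. Remainder: −6x³ − 33x² − 44x − 35.
Step 4: lead(−6x³ − 33x² − 44x − 35) ÷ lead(D) = −6x³ ÷ −x = 6x². Subtract (6x²)·D = −6x³ − 24x². Remainder: −9x² − 44x − 35.
Step 5: lead(−9x² − 44x − 35) ÷ lead(D) = −9x² ÷ −x = 9x. Subtract (9x)·D = −9x² − 36x. Remainder: −8x − 35.
Step 6: lead(−8x − 35) ÷ lead(D) = −8x ÷ −x = 8. Subtract (8)·D = −8x − 32. Remainder: −3.

Q(x) = 8x⁶ + 3x⁵ − x⁴ + 6x² + 9x + 8; R(x) = −3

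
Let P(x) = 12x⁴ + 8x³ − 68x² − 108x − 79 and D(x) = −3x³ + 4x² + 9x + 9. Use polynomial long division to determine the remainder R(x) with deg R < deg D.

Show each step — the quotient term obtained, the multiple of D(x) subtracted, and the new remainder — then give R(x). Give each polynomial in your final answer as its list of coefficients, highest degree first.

Step 1: lead(12x⁴ + 8x³ − 68x² − 108x − 79) ÷ lead(D) = 12x⁴ ÷ −3x³ = −4x. Subtract (−4x)·D = 12x⁴ − 16x³ − 36x² − 36x. Remainder: 24x³ − 32x² − 72x − 79.
Step 2: lead(24x³ − 32x² − 72x − 79) ÷ lead(D) = 24x³ ÷ −3x³ = −8. Subtract (−8)·D = 24x³ − 32x² − 72x − 72. Remainder: −7.

R = [-7]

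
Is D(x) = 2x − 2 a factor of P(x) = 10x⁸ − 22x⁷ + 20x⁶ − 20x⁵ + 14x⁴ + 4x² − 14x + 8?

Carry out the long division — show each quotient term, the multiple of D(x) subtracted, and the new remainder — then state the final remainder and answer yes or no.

Step 1: lead(10x⁸ − 22x⁷ + 20x⁶ − 20x⁵ + 14x⁴ + 4x² − 14x + 8) ÷ lead(D) = 10x⁸ ÷ 2x = 5x⁷. Subtract (5x⁷)·D = 10x⁸ − 10x⁷. Remainder: −12x⁷ + 20x⁶ − 20x⁵ + 14x⁴ + 4x² − 14x + 8.
Step 2: lead(−12x⁷ + 20x⁶ − 20x⁵ + 14x⁴ + 4x² − 14x + 8) ÷ lead(D) = −12x⁷ ÷ 2x = −6x⁶. Subtract (−6x⁶)·D = −12x⁷ + 12x⁶. Remainder: 8x⁶ − 20x⁵ + 14x⁴ + 4x² − 14x + 8.
Step 3: lead(8x⁶ − 20x⁵ + 14x⁴ + 4x² − 14x + 8) ÷ lead(D) = 8x⁶ ÷ 2x = 4x⁵. Subtract (4x⁵)·D = 8x⁶ − 8x⁵. Remainder: −12x⁵ + 14x⁴ + 4x² − 14x + 8.
Step 4: lead(−12x⁵ + 14x⁴ + 4x² − 14x + 8) ÷ lead(D) = −12x⁵ ÷ 2x = −6x⁴. Subtract (−6x⁴)·D = −12x⁵ + 12x⁴. Remainder: 2x⁴ + 4x² − 14x + 8.
Step 5: lead(2x⁴ + 4x² − 14x + 8) ÷ lead(D) = 2x⁴ ÷ 2x = x³. Subtract (x³)·D = 2x⁴ − 2x³. Remainder: 2x³ + 4x² − 14x + 8.
Step 6: lead(2x³ + 4x² − 14x + 8) ÷ lead(D) = 2x³ ÷ 2x = x². Subtract (x²)·D = 2x³ − 2x². Remainder: 6x² − 14x + 8.
Step 7: lead(6x² − 14x + 8) ÷ lead(D) = 6x² ÷ 2x = 3x. Subtract (3x)·D = 6x² − 6x. Remainder: −8x + 8.
Step 8: lead(−8x + 8) ÷ lead(D) = −8x ÷ 2x = −4. Subtract (−4)·D = −8x + 8. Remainder: 0.

R(x) = 0, so D(x) is a factor of P(x). yes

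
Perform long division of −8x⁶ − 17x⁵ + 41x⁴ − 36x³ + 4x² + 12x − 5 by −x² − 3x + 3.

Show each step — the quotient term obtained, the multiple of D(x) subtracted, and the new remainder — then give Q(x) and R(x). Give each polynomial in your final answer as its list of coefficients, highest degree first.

Q = [8, -7, 4, 3, -1]; R = [-2]

Step 1: lead(−8x⁶ − 17x⁵ + 41x⁴ − 36x³ + 4x² + 12x − 5) ÷ lead(D) = −8x⁶ ÷ −x² = 8x⁴. Subtract (8x⁴)·D = −8x⁶ − 24x⁵ + 24x⁴. Remainder: 7x⁵ + 17x⁴ − 36x³ + 4x² + 12x − 5.
Step 2: lead(7x⁵ + 17x⁴ − 36x³ + 4x² + 12x − 5) ÷ lead(D) = 7x⁵ ÷ −x² = −7x³. Subtract (−7x³)·D = 7x⁵ + 21x⁴ − 21x³. Remainder: −4x⁴ − 15x³ + 4x² + 12x − 5.
Step 3: lead(−4x⁴ − 15x³ + 4x² + 12x − 5) ÷ lead(D) = −4x⁴ ÷ −x² = 4x². Subtract (4x²)·D = −4x⁴ − 12x³ + 12x². Remainder: −3x³ − 8x² + 12x − 5.
Step 4: lead(−3x³ − 8x² + 12x − 5) ÷ lead(D) = −3x³ ÷ −x² = 3x. Subtract (3x)·D = −3x³ − 9x² + 9x. Remainder: x² + 3x − 5.
Step 5: lead(x² + 3x − 5) ÷ lead(D) = x² ÷ −x² = −1. Subtract (−1)·D = x² + 3x − 3. Remainder: −2.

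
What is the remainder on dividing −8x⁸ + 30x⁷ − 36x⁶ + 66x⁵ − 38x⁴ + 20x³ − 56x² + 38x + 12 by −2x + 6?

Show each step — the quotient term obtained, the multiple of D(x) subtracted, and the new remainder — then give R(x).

R(x) = 0

Step 1: lead(−8x⁸ + 30x⁷ − 36x⁶ + 66x⁵ − 38x⁴ + 20x³ − 56x² + 38x + 12) ÷ lead(D) = −8x⁸ ÷ −2x = 4x⁷. Subtract (4x⁷)·D = −8x⁸ + 24x⁷. Remainder: 6x⁷ − 36x⁶ + 66x⁵ − 38x⁴ + 20x³ − 56x² + 38x + 12.
Step 2: lead(6x⁷ − 36x⁶ + 66x⁵ − 38x⁴ + 20x³ − 56x² + 38x + 12) ÷ lead(D) = 6x⁷ ÷ −2x = −3x⁶. Subtract (−3x⁶)·D = 6x⁷ − 18x⁶. Remainder: −18x⁶ + 66x⁵ − 38x⁴ + 20x³ − 56x² + 38x + 12.
Step 3: lead(−18x⁶ + 66x⁵ − 38x⁴ + 20x³ − 56x² + 38x + 12) ÷ lead(D) = −18x⁶ ÷ −2x = 9x⁵. Subtract (9x⁵)·D = −18x⁶ + 54x⁵. Remainder: 12x⁵ − 38x⁴ + 20x³ − 56x² + 38x + 12.
Step 4: lead(12x⁵ − 38x⁴ + 20x³ − 56x² + 38x + 12) ÷ lead(D) = 12x⁵ ÷ −2x = −6x⁴. Subtract (−6x⁴)·D = 12x⁵ − 36x⁴. Remainder: −2x⁴ + 20x³ − 56x² + 38x + 12.
Step 5: lead(−2x⁴ + 20x³ − 56x² + 38x + 12) ÷ lead(D) = −2x⁴ ÷ −2x = x³. Subtract (x³)·D = −2x⁴ + 6x³. Remainder: 14x³ − 56x² + 38x + 12.
Step 6: lead(14x³ − 56x² + 38x + 12) ÷ lead(D) = 14x³ ÷ −2x = −7x². Subtract (−7x²)·D = 14x³ − 42x². Remainder: −14x² + 38x + 12.
Step 7: lead(−14x² + 38x + 12) ÷ lead(D) = −14x² ÷ −2x = 7x. Subtract (7x)·D = −14x² + 42x. Remainder: −4x + 12.
Step 8: lead(−4x + 12) ÷ lead(D) = −4x ÷ −2x = 2. Subtract (2)·D = −4x + 12. Remainder: 0.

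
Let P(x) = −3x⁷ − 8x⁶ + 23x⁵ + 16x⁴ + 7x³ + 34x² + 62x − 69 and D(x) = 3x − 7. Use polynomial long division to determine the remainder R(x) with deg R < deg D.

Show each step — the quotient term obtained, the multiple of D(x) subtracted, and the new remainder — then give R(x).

Step 1: lead(−3x⁷ − 8x⁶ + 23x⁵ + 16x⁴ + 7x³ + 34x² + 62x − 69) ÷ lead(D) = −3x⁷ ÷ 3x = −x⁶. Subtract (−x⁶)·D = −3x⁷ + 7x⁶. Remainder: −15x⁶ + 23x⁵ + 16x⁴ + 7x³ + 34x² + 62x − 69.
Step 2: lead(−15x⁶ + 23x⁵ + 16x⁴ + 7x³ + 34x² + 62x − 69) ÷ lead(D) = −15x⁶ ÷ 3x = −5x⁵. Subtract (−5x⁵)·D = −15x⁶ + 35x⁵. Remainder: −12x⁵ + 16x⁴ + 7x³ + 34x² + 62x − 69.
Step 3: lead(−12x⁵ + 16x⁴ + 7x³ + 34x² + 62x − 69) ÷ lead(D) = −12x⁵ ÷ 3x = −4x⁴. Subtract (−4x⁴)·D = −12x⁵ + 28x⁴. Remainder: −12x⁴ + 7x³ + 34x² + 62x − 69.
Step 4: lead(−12x⁴ + 7x³ + 34x² + 62x − 69) ÷ lead(D) = −12x⁴ ÷ 3x = −4x³. Subtract (−4x³)·D = −12x⁴ + 28x³. Remainder: −21x³ + 34x² + 62x − 69.
Step 5: lead(−21x³ + 34x² + 62x − 69) ÷ lead(D) = −21x³ ÷ 3x = −7x². Subtract (−7x²)·D = −21x³ + 49x². Remainder: −15x² + 62x − 69.
Step 6: lead(−15x² + 62x − 69) ÷ lead(D) = −15x² ÷ 3x = −5x. Subtract (−5x)·D = −15x² + 35x. Remainder: 27x − 69.
Step 7: lead(27x − 69) ÷ lead(D) = 27x ÷ 3x = 9. Subtract (9)·D = 27x − 63. Remainder: −6.

R(x) = −6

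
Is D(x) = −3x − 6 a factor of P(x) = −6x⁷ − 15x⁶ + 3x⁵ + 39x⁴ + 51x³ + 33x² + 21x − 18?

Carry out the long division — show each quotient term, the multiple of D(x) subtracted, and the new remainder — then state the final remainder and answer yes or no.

Step 1: lead(−6x⁷ − 15x⁶ + 3x⁵ + 39x⁴ + 51x³ + 33x² + 21x − 18) ÷ lead(D) = −6x⁷ ÷ −3x = 2x⁶. Subtract (2x⁶)·D = −6x⁷ − 12x⁶. Remainder: −3x⁶ + 3x⁵ + 39x⁴ + 51x³ + 33x² + 21x − 18.
Step 2: lead(−3x⁶ + 3x⁵ + 39x⁴ + 51x³ + 33x² + 21x − 18) ÷ lead(D) = −3x⁶ ÷ −3x = x⁵. Subtract (x⁵)·D = −3x⁶ − 6x⁵. Remainder: 9x⁵ + 39x⁴ + 51x³ + 33x² + 21x − 18.
Step 3: lead(9x⁵ + 39x⁴ + 51x³ + 33x² + 21x − 18) ÷ lead(D) = 9x⁵ ÷ −3x = −3x⁴. Subtract (−3x⁴)·D = 9x⁵ + 18x⁴. Remainder: 21x⁴ + 51x³ + 33x² + 21x − 18.
Step 4: lead(21x⁴ + 51x³ + 33x² + 21x − 18) ÷ lead(D) = 21x⁴ ÷ −3x = −7x³. Subtract (−7x³)·D = 21x⁴ + 42x³. Remainder: 9x³ + 33x² + 21x − 18.
Step 5: lead(9x³ + 33x² + 21x − 18) ÷ lead(D) = 9x³ ÷ −3x = −3x². Subtract (−3x²)·D = 9x³ + 18x². Remainder: 15x² + 21x − 18.
Step 6: lead(15x² + 21x − 18) ÷ lead(D) = 15x² ÷ −3x = −5x. Subtract (−5x)·D = 15x² + 30x. Remainder: −9x − 18.
Step 7: lead(−9x − 18) ÷ lead(D) = −9x ÷ −3x = 3. Subtract (3)·D = −9x − 18. Remainder: 0.

R(x) = 0, so D(x) is a factor of P(x). yes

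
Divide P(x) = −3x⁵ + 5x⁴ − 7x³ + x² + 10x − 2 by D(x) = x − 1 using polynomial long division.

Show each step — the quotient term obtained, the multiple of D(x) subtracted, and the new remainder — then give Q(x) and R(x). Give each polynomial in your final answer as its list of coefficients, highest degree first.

Step 1: lead(−3x⁵ + 5x⁴ − 7x³ + x² + 10x − 2) ÷ lead(D) = −3x⁵ ÷ x = −3x⁴. Subtract (−3x⁴)·D = −3x⁵ + 3x⁴. Remainder: 2x⁴ − 7x³ + x² + 10x − 2.
Step 2: lead(2x⁴ − 7x³ + x² + 10x − 2) ÷ lead(D) = 2x⁴ ÷ x = 2x³. Subtract (2x³)·D = 2x⁴ − 2x³. Remainder: −5x³ + x² + 10x − 2.
Step 3: lead(−5x³ + x² + 10x − 2) ÷ lead(D) = −5x³ ÷ x = −5x². Subtract (−5x²)·D = −5x³ + 5x². Remainder: −4x² + 10x − 2.
Step 4: lead(−4x² + 10x − 2) ÷ lead(D) = −4x² ÷ x = −4x. Subtract (−4x)·D = −4x² + 4x. Remainder: 6x − 2.
Step 5: lead(6x − 2) ÷ lead(D) = 6x ÷ x = 6. Subtract (6)·D = 6x − 6. Remainder: 4.

Q = [-3, 2, -5, -4, 6]; R = [4]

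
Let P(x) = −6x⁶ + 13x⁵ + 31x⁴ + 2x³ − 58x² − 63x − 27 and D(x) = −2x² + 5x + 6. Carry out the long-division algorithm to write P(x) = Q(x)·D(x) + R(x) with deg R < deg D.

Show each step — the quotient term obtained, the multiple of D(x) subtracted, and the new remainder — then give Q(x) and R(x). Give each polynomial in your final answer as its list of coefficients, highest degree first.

Step 1: lead(−6x⁶ + 13x⁵ + 31x⁴ + 2x³ − 58x² − 63x − 27) ÷ lead(D) = −6x⁶ ÷ −2x² = 3x⁴. Subtract (3x⁴)·D = −6x⁶ + 15x⁵ + 18x⁴. Remainder: −2x⁵ + 13x⁴ + 2x³ − 58x² − 63x − 27.
Step 2: lead(−2x⁵ + 13x⁴ + 2x³ − 58x² − 63x − 27) ÷ lead(D) = −2x⁵ ÷ −2x² = x³. Subtract (x³)·D = −2x⁵ + 5x⁴ + 6x³. Remainder: 8x⁴ − 4x³ − 58x² − 63x − 27.
Step 3: lead(8x⁴ − 4x³ − 58x² − 63x − 27) ÷ lead(D) = 8x⁴ ÷ −2x² = −4x². Subtract (−4x²)·D = 8x⁴ − 20x³ − 24x². Remainder: 16x³ − 34x² − 63x − 27.
Step 4: lead(16x³ − 34x² − 63x − 27) ÷ lead(D) = 16x³ ÷ −2x² = −8x. Subtract (−8x)·D = 16x³ − 40x² − 48x. Remainder: 6x² − 15x − 27.
Step 5: lead(6x² − 15x − 27) ÷ lead(D) = 6x² ÷ −2x² = −3. Subtract (−3)·D = 6x² − 15x − 18. Remainder: −9.

Q = [3, 1, -4, -8, -3]; R = [-9]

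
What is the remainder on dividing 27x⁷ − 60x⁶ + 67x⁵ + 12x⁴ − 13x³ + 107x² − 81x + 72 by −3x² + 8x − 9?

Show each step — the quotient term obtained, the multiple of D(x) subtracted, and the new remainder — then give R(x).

R(x) = −9

Step 1: lead(27x⁷ − 60x⁶ + 67x⁵ + 12x⁴ − 13x³ + 107x² − 81x + 72) ÷ lead(D) = 27x⁷ ÷ −3x² = −9x⁵. Subtract (−9x⁵)·D = 27x⁷ − 72x⁶ + 81x⁵. Remainder: 12x⁶ − 14x⁵ + 12x⁴ − 13x³ + 107x² − 81x + 72.
Step 2: lead(12x⁶ − 14x⁵ + 12x⁴ − 13x³ + 107x² − 81x + 72) ÷ lead(D) = 12x⁶ ÷ −3x² = −4x⁴. Subtract (−4x⁴)·D = 12x⁶ − 32x⁵ + 36x⁴. Remainder: 18x⁵ − 24x⁴ − 13x³ + 107x² − 81x + 72.
Step 3: lead(18x⁵ − 24x⁴ − 13x³ + 107x² − 81x + 72) ÷ lead(D) = 18x⁵ ÷ −3x² = −6x³. Subtract (−6x³)·D = 18x⁵ − 48x⁴ + 54x³. Remainder: 24x⁴ − 67x³ + 107x² − 81x + 72.
Step 4: lead(24x⁴ − 67x³ + 107x² − 81x + 72) ÷ lead(D) = 24x⁴ ÷ −3x² = −8x². Subtract (−8x²)·D = 24x⁴ − 64x³ + 72x². Remainder: −3x³ + 35x² − 81x + 72.
Step 5: lead(−3x³ + 35x² − 81x + 72) ÷ lead(D) = −3x³ ÷ −3x² = x. Subtract (x)·D = −3x³ + 8x² − 9x. Remainder: 27x² − 72x + 72.
Step 6: lead(27x² − 72x + 72) ÷ lead(D) = 27x² ÷ −3x² = −9. Subtract (−9)·D = 27x² − 72x + 81. Remainder: −9.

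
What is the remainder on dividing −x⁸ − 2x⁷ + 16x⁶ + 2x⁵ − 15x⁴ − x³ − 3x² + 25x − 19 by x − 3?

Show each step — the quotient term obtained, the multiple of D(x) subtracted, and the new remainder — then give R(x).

R(x) = 2

Step 1: lead(−x⁸ − 2x⁷ + 16x⁶ + 2x⁵ − 15x⁴ − x³ − 3x² + 25x − 19) ÷ lead(D) = −x⁸ ÷ x = −x⁷. Subtract (−x⁷)·D = −x⁸ + 3x⁷. Remainder: −5x⁷ + 16x⁶ + 2x⁵ − 15x⁴ − x³ − 3x² + 25x − 19.
Step 2: lead(−5x⁷ + 16x⁶ + 2x⁵ − 15x⁴ − x³ − 3x² + 25x − 19) ÷ lead(D) = −5x⁷ ÷ x = −5x⁶. Subtract (−5x⁶)·D = −5x⁷ + 15x⁶. Remainder: x⁶ + 2x⁵ − 15x⁴ − x³ − 3x² + 25x − 19.
Step 3: lead(x⁶ + 2x⁵ − 15x⁴ − x³ − 3x² + 25x − 19) ÷ lead(D) = x⁶ ÷ x = x⁵. Subtract (x⁵)·D = x⁶ − 3x⁵. Remainder: 5x⁵ − 15x⁴ − x³ − 3x² + 25x − 19.
Step 4: lead(5x⁵ − 15x⁴ − x³ − 3x² + 25x − 19) ÷ lead(D) = 5x⁵ ÷ x = 5x⁴. Subtract (5x⁴)·D = 5x⁵ − 15x⁴. Remainder: −x³ − 3x² + 25x − 19.
Step 5: lead(−x³ − 3x² + 25x − 19) ÷ lead(D) = −x³ ÷ x = −x². Subtract (−x²)·D = −x³ + 3x². Remainder: −6x² + 25x − 19.
Step 6: lead(−6x² + 25x − 19) ÷ lead(D) = −6x² ÷ x = −6x. Subtract (−6x)·D = −6x² + 18x. Remainder: 7x − 19.
Step 7: lead(7x − 19) ÷ lead(D) = 7x ÷ x = 7. Subtract (7)·D = 7x − 21. Remainder: 2.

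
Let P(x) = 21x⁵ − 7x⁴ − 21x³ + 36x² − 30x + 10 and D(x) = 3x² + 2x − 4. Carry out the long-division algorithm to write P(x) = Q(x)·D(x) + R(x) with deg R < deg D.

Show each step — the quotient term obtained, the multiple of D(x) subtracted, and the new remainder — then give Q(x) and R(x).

Q(x) = 7x³ − 7x² + 7x − 2; R(x) = 2x + 2

Step 1: lead(21x⁵ − 7x⁴ − 21x³ + 36x² − 30x + 10) ÷ lead(D) = 21x⁵ ÷ 3x² = 7x³. Subtract (7x³)·D = 21x⁵ + 14x⁴ − 28x³. Remainder: −21x⁴ + 7x³ + 36x² − 30x + 10.
Step 2: lead(−21x⁴ + 7x³ + 36x² − 30x + 10) ÷ lead(D) = −21x⁴ ÷ 3x² = −7x². Subtract (−7x²)·D = −21x⁴ − 14x³ + 28x². Remainder: 21x³ + 8x² − 30x + 10.
Step 3: lead(21x³ + 8x² − 30x + 10) ÷ lead(D) = 21x³ ÷ 3x² = 7x. Subtract (7x)·D = 21x³ + 14x² − 28x. Remainder: −6x² − 2x + 10.
Step 4: lead(−6x² − 2x + 10) ÷ lead(D) = −6x² ÷ 3x² = −2. Subtract (−2)·D = −6x² − 4x + 8. Remainder: 2x + 2.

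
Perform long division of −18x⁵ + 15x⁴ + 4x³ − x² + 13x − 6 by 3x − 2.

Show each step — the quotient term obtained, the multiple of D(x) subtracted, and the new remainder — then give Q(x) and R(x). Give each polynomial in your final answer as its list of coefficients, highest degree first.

Step 1: lead(−18x⁵ + 15x⁴ + 4x³ − x² + 13x − 6) ÷ lead(D) = −18x⁵ ÷ 3x = −6x⁴. Subtract (−6x⁴)·D = −18x⁵ + 12x⁴. Remainder: 3x⁴ + 4x³ − x² + 13x − 6.
Step 2: lead(3x⁴ + 4x³ − x² + 13x − 6) ÷ lead(D) = 3x⁴ ÷ 3x = x³. Subtract (x³)·D = 3x⁴ − 2x³. Remainder: 6x³ − x² + 13x − 6.
Step 3: lead(6x³ − x² + 13x − 6) ÷ lead(D) = 6x³ ÷ 3x = 2x². Subtract (2x²)·D = 6x³ − 4x². Remainder: 3x² + 13x − 6.
Step 4: lead(3x² + 13x − 6) ÷ lead(D) = 3x² ÷ 3x = x. Subtract (x)·D = 3x² − 2x. Remainder: 15x − 6.
Step 5: lead(15x − 6) ÷ lead(D) = 15x ÷ 3x = 5. Subtract (5)·D = 15x − 10. Remainder: 4.

Q = [-6, 1, 2, 1, 5]; R = [4]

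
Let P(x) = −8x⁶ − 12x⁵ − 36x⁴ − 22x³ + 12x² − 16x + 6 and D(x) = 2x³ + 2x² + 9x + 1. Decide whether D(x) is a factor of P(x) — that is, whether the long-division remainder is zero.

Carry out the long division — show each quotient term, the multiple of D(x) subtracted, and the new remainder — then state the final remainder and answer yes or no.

Step 1: lead(−8x⁶ − 12x⁵ − 36x⁴ − 22x³ + 12x² − 16x + 6) ÷ lead(D) = −8x⁶ ÷ 2x³ = −4x³. Subtract (−4x³)·D = −8x⁶ − 8x⁵ − 36x⁴ − 4x³. Remainder: −4x⁵ − 18x³ + 12x² − 16x + 6.
Step 2: lead(−4x⁵ − 18x³ + 12x² − 16x + 6) ÷ lead(D) = −4x⁵ ÷ 2x³ = −2x². Subtract (−2x²)·D = −4x⁵ − 4x⁴ − 18x³ − 2x². Remainder: 4x⁴ + 14x² − 16x + 6.
Step 3: lead(4x⁴ + 14x² − 16x + 6) ÷ lead(D) = 4x⁴ ÷ 2x³ = 2x. Subtract (2x)·D = 4x⁴ + 4x³ + 18x² + 2x. Remainder: −4x³ − 4x² − 18x + 6.
Step 4: lead(−4x³ − 4x² − 18x + 6) ÷ lead(D) = −4x³ ÷ 2x³ = −2. Subtract (−2)·D = −4x³ − 4x² − 18x − 2. Remainder: 8.

R(x) = 8, so D(x) is not a factor of P(x). no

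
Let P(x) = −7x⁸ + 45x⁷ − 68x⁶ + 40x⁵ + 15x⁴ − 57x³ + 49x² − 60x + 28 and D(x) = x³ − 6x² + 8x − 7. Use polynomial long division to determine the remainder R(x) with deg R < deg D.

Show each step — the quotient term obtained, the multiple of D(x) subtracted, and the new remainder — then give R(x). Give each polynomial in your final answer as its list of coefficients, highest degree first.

R = [4, 6, 7]

Step 1: lead(−7x⁸ + 45x⁷ − 68x⁶ + 40x⁵ + 15x⁴ − 57x³ + 49x² − 60x + 28) ÷ lead(D) = −7x⁸ ÷ x³ = −7x⁵. Subtract (−7x⁵)·D = −7x⁸ + 42x⁷ − 56x⁶ + 49x⁵. Remainder: 3x⁷ − 12x⁶ − 9x⁵ + 15x⁴ − 57x³ + 49x² − 60x + 28.
Step 2: lead(3x⁷ − 12x⁶ − 9x⁵ + 15x⁴ − 57x³ + 49x² − 60x + 28) ÷ lead(D) = 3x⁷ ÷ x³ = 3x⁴. Subtract (3x⁴)·D = 3x⁷ − 18x⁶ + 24x⁵ − 21x⁴. Remainder: 6x⁶ − 33x⁵ + 36x⁴ − 57x³ + 49x² − 60x + 28.
Step 3: lead(6x⁶ − 33x⁵ + 36x⁴ − 57x³ + 49x² − 60x + 28) ÷ lead(D) = 6x⁶ ÷ x³ = 6x³. Subtract (6x³)·D = 6x⁶ − 36x⁵ + 48x⁴ − 42x³. Remainder: 3x⁵ − 12x⁴ − 15x³ + 49x² − 60x + 28.
Step 4: lead(3x⁵ − 12x⁴ − 15x³ + 49x² − 60x + 28) ÷ lead(D) = 3x⁵ ÷ x³ = 3x². Subtract (3x²)·D = 3x⁵ − 18x⁴ + 24x³ − 21x². Remainder: 6x⁴ − 39x³ + 70x² − 60x + 28.
Step 5: lead(6x⁴ − 39x³ + 70x² − 60x + 28) ÷ lead(D) = 6x⁴ ÷ x³ = 6x. Subtract (6x)·D = 6x⁴ − 36x³ + 48x² − 42x. Remainder: −3x³ + 22x² − 18x + 28.
Step 6: lead(−3x³ + 22x² − 18x + 28) ÷ lead(D) = −3x³ ÷ x³ = −3. Subtract (−3)·D = −3x³ + 18x² − 24x + 21. Remainder: 4x² + 6x + 7.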